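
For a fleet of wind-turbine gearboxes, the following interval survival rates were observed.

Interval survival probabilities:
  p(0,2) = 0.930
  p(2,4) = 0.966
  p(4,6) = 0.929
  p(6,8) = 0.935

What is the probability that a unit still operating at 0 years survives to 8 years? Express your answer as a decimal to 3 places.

0.780

The overall survival probability is 0.930 × 0.966 × 0.929 × 0.935.
= 0.780346.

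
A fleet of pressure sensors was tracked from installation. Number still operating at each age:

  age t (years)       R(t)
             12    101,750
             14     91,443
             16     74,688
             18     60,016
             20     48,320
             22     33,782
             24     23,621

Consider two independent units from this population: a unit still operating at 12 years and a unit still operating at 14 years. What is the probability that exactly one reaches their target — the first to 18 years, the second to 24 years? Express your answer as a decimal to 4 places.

0.5434

p₁ = R(18)/R(12) = 60,016/101,750 = 0.589838; p₂ = R(24)/R(14) = 23,621/91,443 = 0.258314.
P(exactly one) = p₁(1−p₂) + (1−p₁)p₂ = 0.437475 + 0.105951 = 0.543425.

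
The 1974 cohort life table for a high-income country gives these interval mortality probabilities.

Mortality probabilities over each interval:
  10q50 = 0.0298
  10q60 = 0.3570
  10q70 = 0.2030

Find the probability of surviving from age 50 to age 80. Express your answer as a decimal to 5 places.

0.49720

30p50 = (1 − 0.0298) × (1 − 0.3570) × (1 − 0.2030).
= 0.9702 × 0.6430 × 0.7970 = 0.497199.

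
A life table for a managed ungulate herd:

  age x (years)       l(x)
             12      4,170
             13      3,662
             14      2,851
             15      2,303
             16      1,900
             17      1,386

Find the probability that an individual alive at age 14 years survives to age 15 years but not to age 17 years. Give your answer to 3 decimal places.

This is the probability of reaching 15 but not 17, conditional on being alive at 14: (l(15) − l(17)) / l(14).
= (2,303 − 1,386) / 2,851 = 917 / 2,851 = 0.321642.

0.322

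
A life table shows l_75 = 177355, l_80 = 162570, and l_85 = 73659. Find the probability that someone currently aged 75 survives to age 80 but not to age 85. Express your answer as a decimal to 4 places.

This is the probability of reaching 80 but not 85, conditional on being alive at 75: (l_80 − l_85) / l_75.
= (162570 − 73659) / 177355 = 88911 / 177355 = 0.501317.

0.5013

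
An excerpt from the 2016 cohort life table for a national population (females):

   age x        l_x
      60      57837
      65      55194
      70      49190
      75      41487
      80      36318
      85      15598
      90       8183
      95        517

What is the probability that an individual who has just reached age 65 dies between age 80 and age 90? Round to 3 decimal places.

This is the probability of reaching 80 but not 90, conditional on being alive at 65: (l_80 − l_90) / l_65.
= (36318 − 8183) / 55194 = 28135 / 55194 = 0.509747.

0.510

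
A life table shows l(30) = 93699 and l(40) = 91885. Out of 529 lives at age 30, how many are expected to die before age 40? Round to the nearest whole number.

The relevant probability is 1 − 91885/93699 = 0.019360.
Expected number = 529 × 0.019360 = 10.

10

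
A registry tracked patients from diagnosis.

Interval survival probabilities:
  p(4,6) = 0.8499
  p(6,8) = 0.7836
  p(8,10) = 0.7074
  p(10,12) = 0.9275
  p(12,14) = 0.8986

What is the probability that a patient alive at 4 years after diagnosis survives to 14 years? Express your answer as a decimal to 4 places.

0.3927

P(survive 4→14) = 0.8499 × 0.7836 × 0.7074 × 0.9275 × 0.8986.
= 0.392652.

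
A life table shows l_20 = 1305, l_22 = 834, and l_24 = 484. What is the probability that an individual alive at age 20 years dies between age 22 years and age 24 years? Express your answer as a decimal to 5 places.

0.26820

This is the probability of reaching 22 but not 24, conditional on being alive at 20: (l_22 − l_24) / l_20.
= (834 − 484) / 1305 = 350 / 1305 = 0.268199.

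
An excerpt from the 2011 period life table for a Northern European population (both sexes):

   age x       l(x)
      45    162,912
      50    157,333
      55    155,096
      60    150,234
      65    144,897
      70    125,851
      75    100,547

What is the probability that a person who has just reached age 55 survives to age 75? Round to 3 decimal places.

The conditional survival probability is l(75)/l(55) = 100,547/155,096 = 0.648289.

0.648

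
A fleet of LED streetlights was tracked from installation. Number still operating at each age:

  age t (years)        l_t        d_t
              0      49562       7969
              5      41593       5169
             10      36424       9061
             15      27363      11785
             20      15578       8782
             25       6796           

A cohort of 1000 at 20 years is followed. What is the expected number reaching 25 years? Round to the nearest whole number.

The relevant probability is 6796/15578 = 0.436256.
Expected number = 1000 × 0.436256 = 436.

436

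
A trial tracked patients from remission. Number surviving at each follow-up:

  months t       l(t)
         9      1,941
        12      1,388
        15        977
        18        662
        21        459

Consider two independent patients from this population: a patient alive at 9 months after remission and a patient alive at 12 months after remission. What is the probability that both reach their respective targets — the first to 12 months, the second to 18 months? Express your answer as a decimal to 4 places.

p₁ = l(12)/l(9) = 1,388/1,941 = 0.715095; p₂ = l(18)/l(12) = 662/1,388 = 0.476945.
P(both) = p₁ × p₂ = 0.715095 × 0.476945 = 0.341061.

0.3411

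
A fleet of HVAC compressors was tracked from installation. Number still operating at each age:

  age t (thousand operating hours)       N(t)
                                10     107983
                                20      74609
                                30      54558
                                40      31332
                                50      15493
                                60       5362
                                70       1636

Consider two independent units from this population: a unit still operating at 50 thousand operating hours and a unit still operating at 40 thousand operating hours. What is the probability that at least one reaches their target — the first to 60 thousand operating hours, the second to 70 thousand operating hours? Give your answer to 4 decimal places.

0.3802

p₁ = N(60)/N(50) = 5362/15493 = 0.346092; p₂ = N(70)/N(40) = 1636/31332 = 0.052215.
P(at least one) = 1 − (1−p₁)(1−p₂) = 1 − 0.653908 × 0.947785 = 0.380236.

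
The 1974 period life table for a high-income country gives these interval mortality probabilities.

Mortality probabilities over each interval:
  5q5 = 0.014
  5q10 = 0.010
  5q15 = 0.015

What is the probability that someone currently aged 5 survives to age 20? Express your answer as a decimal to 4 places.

Chaining the interval survival probabilities: (1 − 0.014) × (1 − 0.010) × (1 − 0.015).
= 0.986 × 0.990 × 0.985 = 0.961498.

0.9615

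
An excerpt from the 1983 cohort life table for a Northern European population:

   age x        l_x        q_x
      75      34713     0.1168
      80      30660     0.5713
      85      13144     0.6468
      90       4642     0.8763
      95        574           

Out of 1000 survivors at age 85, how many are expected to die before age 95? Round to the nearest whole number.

The relevant probability is 1 − 574/13144 = 0.956330.
Expected number = 1000 × 0.956330 = 956.

956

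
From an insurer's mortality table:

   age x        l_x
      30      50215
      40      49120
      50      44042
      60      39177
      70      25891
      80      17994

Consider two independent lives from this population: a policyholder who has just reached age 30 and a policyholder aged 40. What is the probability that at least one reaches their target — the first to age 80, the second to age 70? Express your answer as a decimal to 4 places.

0.6966

p₁ = l_80/l_30 = 17994/50215 = 0.358339; p₂ = l_70/l_40 = 25891/49120 = 0.527097.
P(at least one) = 1 − (1−p₁)(1−p₂) = 1 − 0.641661 × 0.472903 = 0.696557.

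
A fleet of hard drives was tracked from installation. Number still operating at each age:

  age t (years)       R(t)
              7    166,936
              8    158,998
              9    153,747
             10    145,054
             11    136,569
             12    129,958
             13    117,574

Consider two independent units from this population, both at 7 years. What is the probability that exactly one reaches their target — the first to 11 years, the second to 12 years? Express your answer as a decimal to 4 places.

0.3228

p₁ = R(11)/R(7) = 136,569/166,936 = 0.818092; p₂ = R(12)/R(7) = 129,958/166,936 = 0.778490.
P(exactly one) = p₁(1−p₂) + (1−p₁)p₂ = 0.181216 + 0.141614 = 0.322829.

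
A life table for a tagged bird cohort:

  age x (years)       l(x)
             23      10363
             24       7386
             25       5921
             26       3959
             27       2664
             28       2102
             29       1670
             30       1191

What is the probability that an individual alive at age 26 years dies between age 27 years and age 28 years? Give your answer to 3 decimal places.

0.142

This is the probability of reaching 27 but not 28, conditional on being alive at 26: (l(27) − l(28)) / l(26).
= (2664 − 2102) / 3959 = 562 / 3959 = 0.141955.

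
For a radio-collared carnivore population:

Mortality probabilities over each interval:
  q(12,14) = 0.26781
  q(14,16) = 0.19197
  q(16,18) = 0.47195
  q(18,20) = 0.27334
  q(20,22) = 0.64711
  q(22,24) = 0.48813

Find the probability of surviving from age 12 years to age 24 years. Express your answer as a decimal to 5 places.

0.04101

The overall survival probability is (1 − 0.26781) × (1 − 0.19197) × (1 − 0.47195) × (1 − 0.27334) × (1 − 0.64711) × (1 − 0.48813).
= 0.73219 × 0.80803 × 0.52805 × 0.72666 × 0.35289 × 0.51187 = 0.041007.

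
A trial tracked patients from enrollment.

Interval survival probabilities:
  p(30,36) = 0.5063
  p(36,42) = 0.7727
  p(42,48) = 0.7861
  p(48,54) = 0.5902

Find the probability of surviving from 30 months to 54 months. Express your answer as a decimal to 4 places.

Chaining the interval survival probabilities: 0.5063 × 0.7727 × 0.7861 × 0.5902.
= 0.181508.

0.1815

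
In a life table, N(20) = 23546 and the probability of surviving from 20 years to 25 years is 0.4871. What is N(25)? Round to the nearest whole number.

N(25) = N(20) × p = 23546 × 0.4871 = 11469.

11469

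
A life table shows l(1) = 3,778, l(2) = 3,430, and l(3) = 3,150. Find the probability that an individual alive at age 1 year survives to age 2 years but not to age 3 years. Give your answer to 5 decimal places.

0.07411

This is the probability of reaching 2 but not 3, conditional on being alive at 1: (l(2) − l(3)) / l(1).
= (3,430 − 3,150) / 3,778 = 280 / 3,778 = 0.074113.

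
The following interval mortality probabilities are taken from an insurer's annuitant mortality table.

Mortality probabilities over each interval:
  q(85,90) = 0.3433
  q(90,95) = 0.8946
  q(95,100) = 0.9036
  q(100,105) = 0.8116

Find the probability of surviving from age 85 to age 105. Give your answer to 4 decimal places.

0.0013

Chaining the interval survival probabilities: (1 − 0.3433) × (1 − 0.8946) × (1 − 0.9036) × (1 − 0.8116).
= 0.6567 × 0.1054 × 0.0964 × 0.1884 = 0.001257.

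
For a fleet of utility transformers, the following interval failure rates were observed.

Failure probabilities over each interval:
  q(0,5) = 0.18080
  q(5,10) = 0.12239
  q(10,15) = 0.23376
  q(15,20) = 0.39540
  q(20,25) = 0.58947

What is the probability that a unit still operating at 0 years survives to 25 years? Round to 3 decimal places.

P(survive 0→25) = (1 − 0.18080) × (1 − 0.12239) × (1 − 0.23376) × (1 − 0.39540) × (1 − 0.58947).
= 0.81920 × 0.87761 × 0.76624 × 0.60460 × 0.41053 = 0.136732.

0.137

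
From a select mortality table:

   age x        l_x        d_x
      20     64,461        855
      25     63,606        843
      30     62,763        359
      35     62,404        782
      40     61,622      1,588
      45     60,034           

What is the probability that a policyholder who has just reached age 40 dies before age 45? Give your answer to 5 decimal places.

P(die before 45 | alive at 40) = 1 − l_45/l_40 = 1 − 60,034/61,622 = (1,588)/61,622 = 0.025770.

0.02577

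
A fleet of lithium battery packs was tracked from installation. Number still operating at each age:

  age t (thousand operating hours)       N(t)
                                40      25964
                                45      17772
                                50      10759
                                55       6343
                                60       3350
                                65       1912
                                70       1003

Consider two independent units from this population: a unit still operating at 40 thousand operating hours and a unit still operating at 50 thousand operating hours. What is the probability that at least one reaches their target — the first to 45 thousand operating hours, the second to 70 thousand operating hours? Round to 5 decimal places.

0.71390

p₁ = N(45)/N(40) = 17772/25964 = 0.684486; p₂ = N(70)/N(50) = 1003/10759 = 0.093224.
P(at least one) = 1 − (1−p₁)(1−p₂) = 1 − 0.315514 × 0.906776 = 0.713899.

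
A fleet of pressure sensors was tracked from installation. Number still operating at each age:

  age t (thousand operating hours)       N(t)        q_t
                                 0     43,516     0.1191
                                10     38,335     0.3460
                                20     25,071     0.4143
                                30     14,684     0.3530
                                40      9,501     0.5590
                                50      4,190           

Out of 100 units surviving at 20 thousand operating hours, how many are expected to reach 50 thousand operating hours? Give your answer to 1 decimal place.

16.7

The relevant probability is 4,190/25,071 = 0.167125.
Expected number = 100 × 0.167125 = 16.7.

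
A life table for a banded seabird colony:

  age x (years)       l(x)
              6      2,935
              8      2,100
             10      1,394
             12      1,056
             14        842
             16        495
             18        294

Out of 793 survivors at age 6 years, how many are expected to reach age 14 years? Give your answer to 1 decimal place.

227.5

The relevant probability is 842/2,935 = 0.286882.
Expected number = 793 × 0.286882 = 227.5.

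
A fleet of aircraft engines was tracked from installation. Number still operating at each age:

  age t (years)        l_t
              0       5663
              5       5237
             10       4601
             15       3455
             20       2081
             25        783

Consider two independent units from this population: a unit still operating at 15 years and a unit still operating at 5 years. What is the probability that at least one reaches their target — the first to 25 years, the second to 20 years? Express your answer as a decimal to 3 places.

p₁ = l_25/l_15 = 783/3455 = 0.226628; p₂ = l_20/l_5 = 2081/5237 = 0.397365.
P(at least one) = 1 − (1−p₁)(1−p₂) = 1 − 0.773372 × 0.602635 = 0.533939.

0.534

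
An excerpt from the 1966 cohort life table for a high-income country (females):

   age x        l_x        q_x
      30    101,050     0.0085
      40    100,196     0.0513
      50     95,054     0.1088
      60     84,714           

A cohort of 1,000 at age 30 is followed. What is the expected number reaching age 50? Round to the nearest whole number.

941

The relevant probability is 95,054/101,050 = 0.940663.
Expected number = 1,000 × 0.940663 = 941.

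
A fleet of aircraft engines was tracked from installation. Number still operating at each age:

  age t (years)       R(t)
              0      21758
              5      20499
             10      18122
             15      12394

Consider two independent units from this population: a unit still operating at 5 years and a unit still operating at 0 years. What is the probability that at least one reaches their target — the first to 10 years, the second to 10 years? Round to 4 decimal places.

p₁ = R(10)/R(5) = 18122/20499 = 0.884043; p₂ = R(10)/R(0) = 18122/21758 = 0.832889.
P(at least one) = 1 − (1−p₁)(1−p₂) = 1 − 0.115957 × 0.167111 = 0.980622.

0.9806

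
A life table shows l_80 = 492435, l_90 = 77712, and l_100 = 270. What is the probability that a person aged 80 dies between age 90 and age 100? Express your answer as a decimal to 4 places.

We want 10|10q80 = (l_90 − l_100)/l_80.
This is the probability of reaching 90 but not 100, conditional on being alive at 80: (l_90 − l_100) / l_80.
= (77712 − 270) / 492435 = 77442 / 492435 = 0.157263.

0.1573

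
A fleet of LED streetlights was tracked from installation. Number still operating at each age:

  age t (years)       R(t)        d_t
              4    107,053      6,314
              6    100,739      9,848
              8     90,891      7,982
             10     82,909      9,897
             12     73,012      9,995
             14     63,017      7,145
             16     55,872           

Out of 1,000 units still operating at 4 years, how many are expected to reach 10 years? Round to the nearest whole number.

The relevant probability is 82,909/107,053 = 0.774467.
Expected number = 1,000 × 0.774467 = 774.

774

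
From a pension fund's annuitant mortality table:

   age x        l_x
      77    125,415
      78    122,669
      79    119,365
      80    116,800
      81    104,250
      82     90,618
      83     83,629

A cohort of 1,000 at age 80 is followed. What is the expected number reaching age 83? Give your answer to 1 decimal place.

716.0

The relevant probability is 83,629/116,800 = 0.716002.
Expected number = 1,000 × 0.716002 = 716.0.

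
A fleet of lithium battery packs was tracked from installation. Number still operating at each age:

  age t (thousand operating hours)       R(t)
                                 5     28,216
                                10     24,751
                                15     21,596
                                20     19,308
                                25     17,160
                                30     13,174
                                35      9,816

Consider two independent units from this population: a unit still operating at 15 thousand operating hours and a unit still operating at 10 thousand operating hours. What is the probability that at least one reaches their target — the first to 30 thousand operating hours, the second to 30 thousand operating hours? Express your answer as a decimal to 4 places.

p₁ = R(30)/R(15) = 13,174/21,596 = 0.610020; p₂ = R(30)/R(10) = 13,174/24,751 = 0.532261.
P(at least one) = 1 − (1−p₁)(1−p₂) = 1 − 0.389980 × 0.467739 = 0.817591.

0.8176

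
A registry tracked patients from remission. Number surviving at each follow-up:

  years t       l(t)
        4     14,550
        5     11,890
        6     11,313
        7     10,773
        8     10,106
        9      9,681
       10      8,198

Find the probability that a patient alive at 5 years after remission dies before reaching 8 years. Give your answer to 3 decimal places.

P(die before 8 | alive at 5) = 1 − l(8)/l(5) = 1 − 10,106/11,890 = (1,784)/11,890 = 0.150042.

0.150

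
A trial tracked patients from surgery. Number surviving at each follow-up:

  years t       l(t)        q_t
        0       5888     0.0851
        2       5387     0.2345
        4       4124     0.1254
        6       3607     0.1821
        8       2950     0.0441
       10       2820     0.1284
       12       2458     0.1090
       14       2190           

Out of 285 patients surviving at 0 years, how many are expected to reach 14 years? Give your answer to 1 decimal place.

The relevant probability is 2190/5888 = 0.371943.
Expected number = 285 × 0.371943 = 106.0.

106.0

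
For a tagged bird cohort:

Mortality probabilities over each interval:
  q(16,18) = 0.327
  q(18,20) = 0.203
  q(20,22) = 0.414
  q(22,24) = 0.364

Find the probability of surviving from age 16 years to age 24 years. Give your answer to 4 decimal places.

0.1999

Chaining the interval survival probabilities: (1 − 0.327) × (1 − 0.203) × (1 − 0.414) × (1 − 0.364).
= 0.673 × 0.797 × 0.586 × 0.636 = 0.199907.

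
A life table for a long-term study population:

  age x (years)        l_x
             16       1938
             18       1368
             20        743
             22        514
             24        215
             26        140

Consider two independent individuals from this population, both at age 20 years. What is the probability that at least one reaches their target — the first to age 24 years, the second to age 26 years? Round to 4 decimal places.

p₁ = l_24/l_20 = 215/743 = 0.289367; p₂ = l_26/l_20 = 140/743 = 0.188425.
P(at least one) = 1 − (1−p₁)(1−p₂) = 1 − 0.710633 × 0.811575 = 0.423268.

0.4233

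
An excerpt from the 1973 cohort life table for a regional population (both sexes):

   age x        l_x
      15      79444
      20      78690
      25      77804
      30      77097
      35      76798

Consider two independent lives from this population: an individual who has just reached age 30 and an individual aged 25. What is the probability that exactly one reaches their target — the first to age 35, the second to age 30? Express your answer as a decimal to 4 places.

p₁ = l_35/l_30 = 76798/77097 = 0.996122; p₂ = l_30/l_25 = 77097/77804 = 0.990913.
P(exactly one) = p₁(1−p₂) + (1−p₁)p₂ = 0.009052 + 0.003843 = 0.012895.

0.0129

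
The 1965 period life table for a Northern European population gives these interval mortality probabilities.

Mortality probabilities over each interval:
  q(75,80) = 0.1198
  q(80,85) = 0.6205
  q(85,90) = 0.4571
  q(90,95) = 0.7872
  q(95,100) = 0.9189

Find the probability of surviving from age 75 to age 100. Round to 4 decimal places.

The overall survival probability is (1 − 0.1198) × (1 − 0.6205) × (1 − 0.4571) × (1 − 0.7872) × (1 − 0.9189).
= 0.8802 × 0.3795 × 0.5429 × 0.2128 × 0.0811 = 0.003130.

0.0031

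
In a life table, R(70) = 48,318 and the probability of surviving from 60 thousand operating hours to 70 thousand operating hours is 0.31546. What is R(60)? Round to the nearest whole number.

R(60) = R(70) / p = 48,318 / 0.31546 = 153167.

153167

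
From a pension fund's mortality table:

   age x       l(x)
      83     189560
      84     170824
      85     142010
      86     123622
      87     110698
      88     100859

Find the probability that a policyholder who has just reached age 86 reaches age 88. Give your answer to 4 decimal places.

The conditional survival probability is l(88)/l(86) = 100859/123622 = 0.815866.

0.8159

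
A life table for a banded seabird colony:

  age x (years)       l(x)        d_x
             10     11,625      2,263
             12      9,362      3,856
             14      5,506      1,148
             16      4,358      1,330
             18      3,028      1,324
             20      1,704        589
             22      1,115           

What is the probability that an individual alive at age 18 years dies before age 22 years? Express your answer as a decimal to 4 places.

0.6318

P(die before 22 | alive at 18) = 1 − l(22)/l(18) = 1 − 1,115/3,028 = (1,913)/3,028 = 0.631770.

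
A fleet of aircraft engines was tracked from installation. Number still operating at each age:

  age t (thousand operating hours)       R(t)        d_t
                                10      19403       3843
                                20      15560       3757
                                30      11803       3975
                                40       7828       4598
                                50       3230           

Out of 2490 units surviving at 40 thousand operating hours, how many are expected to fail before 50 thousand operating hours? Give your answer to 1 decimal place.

1462.6

The relevant probability is 1 − 3230/7828 = 0.587379.
Expected number = 2490 × 0.587379 = 1462.6.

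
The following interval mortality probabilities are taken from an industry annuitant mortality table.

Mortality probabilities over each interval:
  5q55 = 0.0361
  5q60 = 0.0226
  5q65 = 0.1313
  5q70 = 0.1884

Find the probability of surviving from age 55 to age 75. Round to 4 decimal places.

The overall survival probability is (1 − 0.0361) × (1 − 0.0226) × (1 − 0.1313) × (1 − 0.1884).
= 0.9639 × 0.9774 × 0.8687 × 0.8116 = 0.664226.

0.6642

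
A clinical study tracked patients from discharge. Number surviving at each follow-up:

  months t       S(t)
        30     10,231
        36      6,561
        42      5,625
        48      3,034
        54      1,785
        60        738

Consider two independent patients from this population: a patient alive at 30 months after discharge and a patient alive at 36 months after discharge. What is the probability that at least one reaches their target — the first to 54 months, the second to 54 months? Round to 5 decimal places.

p₁ = S(54)/S(30) = 1,785/10,231 = 0.174470; p₂ = S(54)/S(36) = 1,785/6,561 = 0.272062.
P(at least one) = 1 − (1−p₁)(1−p₂) = 1 − 0.825530 × 0.727938 = 0.399065.

0.39907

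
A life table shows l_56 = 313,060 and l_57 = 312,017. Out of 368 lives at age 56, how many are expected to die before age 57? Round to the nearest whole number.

The relevant probability is 1 − 312,017/313,060 = 0.003332.
Expected number = 368 × 0.003332 = 1.

1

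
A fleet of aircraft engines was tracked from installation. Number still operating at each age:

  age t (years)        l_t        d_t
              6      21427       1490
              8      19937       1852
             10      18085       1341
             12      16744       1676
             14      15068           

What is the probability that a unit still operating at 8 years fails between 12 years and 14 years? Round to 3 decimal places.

This is the probability of reaching 12 but not 14, conditional on being operational at 8: (l_12 − l_14) / l_8.
= (16744 − 15068) / 19937 = 1676 / 19937 = 0.084065.

0.084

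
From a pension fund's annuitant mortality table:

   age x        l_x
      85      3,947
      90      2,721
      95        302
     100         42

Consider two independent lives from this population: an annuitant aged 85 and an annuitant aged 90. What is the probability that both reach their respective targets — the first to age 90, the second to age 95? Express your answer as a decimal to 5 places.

p₁ = l_90/l_85 = 2,721/3,947 = 0.689384; p₂ = l_95/l_90 = 302/2,721 = 0.110989.
P(both) = p₁ × p₂ = 0.689384 × 0.110989 = 0.076514.

0.07651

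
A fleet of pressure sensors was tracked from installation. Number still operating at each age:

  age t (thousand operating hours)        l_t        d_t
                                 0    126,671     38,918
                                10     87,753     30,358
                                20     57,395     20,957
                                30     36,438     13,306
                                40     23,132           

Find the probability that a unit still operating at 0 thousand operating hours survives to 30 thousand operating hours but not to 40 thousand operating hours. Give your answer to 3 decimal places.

This is the probability of reaching 30 but not 40, conditional on being operational at 0: (l_30 − l_40) / l_0.
= (36,438 − 23,132) / 126,671 = 13,306 / 126,671 = 0.105044.

0.105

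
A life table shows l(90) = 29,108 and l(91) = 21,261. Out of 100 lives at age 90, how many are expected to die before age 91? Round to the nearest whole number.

27

The relevant probability is 1 − 21,261/29,108 = 0.269582.
Expected number = 100 × 0.269582 = 27.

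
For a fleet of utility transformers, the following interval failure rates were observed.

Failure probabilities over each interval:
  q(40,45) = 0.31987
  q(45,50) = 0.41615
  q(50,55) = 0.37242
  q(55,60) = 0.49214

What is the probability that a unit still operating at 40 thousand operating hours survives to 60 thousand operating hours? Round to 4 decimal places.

Chaining the interval survival probabilities: (1 − 0.31987) × (1 − 0.41615) × (1 − 0.37242) × (1 − 0.49214).
= 0.68013 × 0.58385 × 0.62758 × 0.50786 = 0.126563.

0.1266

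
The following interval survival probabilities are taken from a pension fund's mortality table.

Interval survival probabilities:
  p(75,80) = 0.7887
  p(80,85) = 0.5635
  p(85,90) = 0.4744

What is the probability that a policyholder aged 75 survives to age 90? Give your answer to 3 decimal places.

0.211

P(survive 75→90) = 0.7887 × 0.5635 × 0.4744.
= 0.210839.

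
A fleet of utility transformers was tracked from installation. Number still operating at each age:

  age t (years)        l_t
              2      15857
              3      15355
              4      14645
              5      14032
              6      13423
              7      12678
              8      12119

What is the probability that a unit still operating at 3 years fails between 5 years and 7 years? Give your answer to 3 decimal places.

0.088

This is the probability of reaching 5 but not 7, conditional on being operational at 3: (l_5 − l_7) / l_3.
= (14032 − 12678) / 15355 = 1354 / 15355 = 0.088180.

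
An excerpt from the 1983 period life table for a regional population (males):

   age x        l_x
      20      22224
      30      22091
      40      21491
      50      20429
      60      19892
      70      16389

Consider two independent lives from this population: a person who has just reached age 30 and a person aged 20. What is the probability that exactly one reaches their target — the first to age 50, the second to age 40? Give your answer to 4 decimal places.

0.1033

p₁ = l_50/l_30 = 20429/22091 = 0.924766; p₂ = l_40/l_20 = 21491/22224 = 0.967018.
P(exactly one) = p₁(1−p₂) + (1−p₁)p₂ = 0.030501 + 0.072753 = 0.103253.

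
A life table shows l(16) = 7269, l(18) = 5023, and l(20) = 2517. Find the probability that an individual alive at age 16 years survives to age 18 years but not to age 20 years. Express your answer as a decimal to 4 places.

0.3448

This is the probability of reaching 18 but not 20, conditional on being alive at 16: (l(18) − l(20)) / l(16).
= (5023 − 2517) / 7269 = 2506 / 7269 = 0.344752.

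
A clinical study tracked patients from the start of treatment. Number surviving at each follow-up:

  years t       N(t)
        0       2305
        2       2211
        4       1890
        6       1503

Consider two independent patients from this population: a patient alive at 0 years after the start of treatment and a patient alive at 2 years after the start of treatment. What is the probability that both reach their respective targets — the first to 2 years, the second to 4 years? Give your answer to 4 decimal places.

0.8200

p₁ = N(2)/N(0) = 2211/2305 = 0.959219; p₂ = N(4)/N(2) = 1890/2211 = 0.854817.
P(both) = p₁ × p₂ = 0.959219 × 0.854817 = 0.819957.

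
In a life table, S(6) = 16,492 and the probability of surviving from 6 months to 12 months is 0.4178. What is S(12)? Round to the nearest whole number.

S(12) = S(6) × p = 16,492 × 0.4178 = 6890.

6890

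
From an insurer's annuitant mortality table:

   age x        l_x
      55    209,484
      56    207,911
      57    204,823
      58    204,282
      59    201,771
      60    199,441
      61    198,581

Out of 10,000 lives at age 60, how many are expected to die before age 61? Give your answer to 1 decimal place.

43.1

The relevant probability is 1 − 198,581/199,441 = 0.004312.
Expected number = 10,000 × 0.004312 = 43.1.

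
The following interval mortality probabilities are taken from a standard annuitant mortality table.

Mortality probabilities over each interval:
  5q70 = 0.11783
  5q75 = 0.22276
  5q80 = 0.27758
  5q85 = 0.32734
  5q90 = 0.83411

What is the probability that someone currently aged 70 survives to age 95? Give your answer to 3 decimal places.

25p70 = (1 − 0.11783) × (1 − 0.22276) × (1 − 0.27758) × (1 − 0.32734) × (1 − 0.83411).
= 0.88217 × 0.77724 × 0.72242 × 0.67266 × 0.16589 = 0.055273.

0.055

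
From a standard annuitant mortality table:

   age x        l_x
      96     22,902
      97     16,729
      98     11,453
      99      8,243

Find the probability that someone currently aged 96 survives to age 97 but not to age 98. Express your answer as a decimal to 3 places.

0.230

We want 1|1q96 = (l_97 − l_98)/l_96.
This is the probability of reaching 97 but not 98, conditional on being alive at 96: (l_97 − l_98) / l_96.
= (16,729 − 11,453) / 22,902 = 5,276 / 22,902 = 0.230373.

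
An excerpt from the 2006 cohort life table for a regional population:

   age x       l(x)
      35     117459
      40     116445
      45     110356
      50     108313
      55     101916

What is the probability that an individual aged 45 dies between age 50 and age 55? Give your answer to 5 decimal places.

0.05797

This is the probability of reaching 50 but not 55, conditional on being alive at 45: (l(50) − l(55)) / l(45).
= (108313 − 101916) / 110356 = 6397 / 110356 = 0.057967.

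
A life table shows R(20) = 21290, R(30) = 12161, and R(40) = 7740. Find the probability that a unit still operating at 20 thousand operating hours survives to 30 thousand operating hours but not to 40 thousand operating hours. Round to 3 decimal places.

0.208

This is the probability of reaching 30 but not 40, conditional on being operational at 20: (R(30) − R(40)) / R(20).
= (12161 − 7740) / 21290 = 4421 / 21290 = 0.207656.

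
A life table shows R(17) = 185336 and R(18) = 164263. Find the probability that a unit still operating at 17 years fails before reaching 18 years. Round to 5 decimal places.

0.11370

P(fail before 18 | operational at 17) = 1 − R(18)/R(17) = 1 − 164263/185336 = (21073)/185336 = 0.113702.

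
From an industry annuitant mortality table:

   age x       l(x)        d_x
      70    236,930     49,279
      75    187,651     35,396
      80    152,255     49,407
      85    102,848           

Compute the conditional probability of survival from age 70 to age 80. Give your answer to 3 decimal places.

The conditional survival probability is l(80)/l(70) = 152,255/236,930 = 0.642616.

0.643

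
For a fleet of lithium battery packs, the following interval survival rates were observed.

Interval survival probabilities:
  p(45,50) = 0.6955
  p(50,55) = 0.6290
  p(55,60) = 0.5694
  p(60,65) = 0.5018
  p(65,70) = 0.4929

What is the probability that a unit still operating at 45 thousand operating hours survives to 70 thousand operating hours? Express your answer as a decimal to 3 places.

0.062

Chaining the interval survival probabilities: 0.6955 × 0.6290 × 0.5694 × 0.5018 × 0.4929.
= 0.061610.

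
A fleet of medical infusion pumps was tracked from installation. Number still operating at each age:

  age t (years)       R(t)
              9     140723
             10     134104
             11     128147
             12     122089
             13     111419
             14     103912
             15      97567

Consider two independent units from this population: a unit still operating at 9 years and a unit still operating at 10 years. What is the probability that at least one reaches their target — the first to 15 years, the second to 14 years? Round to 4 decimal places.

0.9310

p₁ = R(15)/R(9) = 97567/140723 = 0.693327; p₂ = R(14)/R(10) = 103912/134104 = 0.774861.
P(at least one) = 1 − (1−p₁)(1−p₂) = 1 − 0.306673 × 0.225139 = 0.930956.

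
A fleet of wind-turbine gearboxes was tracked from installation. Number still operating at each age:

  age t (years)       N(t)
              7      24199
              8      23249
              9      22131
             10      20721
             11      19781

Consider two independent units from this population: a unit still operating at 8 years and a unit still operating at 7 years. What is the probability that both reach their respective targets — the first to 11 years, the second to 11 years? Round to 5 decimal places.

p₁ = N(11)/N(8) = 19781/23249 = 0.850832; p₂ = N(11)/N(7) = 19781/24199 = 0.817430.
P(both) = p₁ × p₂ = 0.850832 × 0.817430 = 0.695496.

0.69550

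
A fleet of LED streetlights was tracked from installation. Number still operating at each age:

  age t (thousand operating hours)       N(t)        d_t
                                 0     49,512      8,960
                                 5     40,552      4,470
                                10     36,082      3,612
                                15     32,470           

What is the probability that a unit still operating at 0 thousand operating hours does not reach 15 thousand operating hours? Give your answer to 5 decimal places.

0.34420

P(fail before 15 | operational at 0) = 1 − N(15)/N(0) = 1 − 32,470/49,512 = (17,042)/49,512 = 0.344199.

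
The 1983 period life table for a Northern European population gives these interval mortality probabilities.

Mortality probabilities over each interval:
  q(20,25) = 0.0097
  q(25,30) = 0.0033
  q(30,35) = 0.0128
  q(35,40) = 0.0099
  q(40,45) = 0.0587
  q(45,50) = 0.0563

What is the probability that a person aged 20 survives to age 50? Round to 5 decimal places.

P(survive 20→50) = (1 − 0.0097) × (1 − 0.0033) × (1 − 0.0128) × (1 − 0.0099) × (1 − 0.0587) × (1 − 0.0563).
= 0.9903 × 0.9967 × 0.9872 × 0.9901 × 0.9413 × 0.9437 = 0.856993.

0.85699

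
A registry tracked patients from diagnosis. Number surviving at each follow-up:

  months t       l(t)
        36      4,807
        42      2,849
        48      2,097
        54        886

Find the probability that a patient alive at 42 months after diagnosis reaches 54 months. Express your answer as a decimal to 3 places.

The conditional survival probability is l(54)/l(42) = 886/2,849 = 0.310986.

0.311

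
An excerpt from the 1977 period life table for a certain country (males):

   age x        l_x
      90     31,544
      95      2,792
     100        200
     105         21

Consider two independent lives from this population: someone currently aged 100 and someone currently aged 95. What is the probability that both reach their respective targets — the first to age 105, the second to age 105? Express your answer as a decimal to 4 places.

0.0008

p₁ = l_105/l_100 = 21/200 = 0.105000; p₂ = l_105/l_95 = 21/2,792 = 0.007521.
P(both) = p₁ × p₂ = 0.105000 × 0.007521 = 0.000790.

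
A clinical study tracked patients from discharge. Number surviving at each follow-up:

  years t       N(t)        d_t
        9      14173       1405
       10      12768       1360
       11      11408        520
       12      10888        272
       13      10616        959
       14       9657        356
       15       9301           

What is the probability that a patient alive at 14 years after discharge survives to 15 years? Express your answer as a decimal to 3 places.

0.963

The conditional survival probability is N(15)/N(14) = 9301/9657 = 0.963136.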